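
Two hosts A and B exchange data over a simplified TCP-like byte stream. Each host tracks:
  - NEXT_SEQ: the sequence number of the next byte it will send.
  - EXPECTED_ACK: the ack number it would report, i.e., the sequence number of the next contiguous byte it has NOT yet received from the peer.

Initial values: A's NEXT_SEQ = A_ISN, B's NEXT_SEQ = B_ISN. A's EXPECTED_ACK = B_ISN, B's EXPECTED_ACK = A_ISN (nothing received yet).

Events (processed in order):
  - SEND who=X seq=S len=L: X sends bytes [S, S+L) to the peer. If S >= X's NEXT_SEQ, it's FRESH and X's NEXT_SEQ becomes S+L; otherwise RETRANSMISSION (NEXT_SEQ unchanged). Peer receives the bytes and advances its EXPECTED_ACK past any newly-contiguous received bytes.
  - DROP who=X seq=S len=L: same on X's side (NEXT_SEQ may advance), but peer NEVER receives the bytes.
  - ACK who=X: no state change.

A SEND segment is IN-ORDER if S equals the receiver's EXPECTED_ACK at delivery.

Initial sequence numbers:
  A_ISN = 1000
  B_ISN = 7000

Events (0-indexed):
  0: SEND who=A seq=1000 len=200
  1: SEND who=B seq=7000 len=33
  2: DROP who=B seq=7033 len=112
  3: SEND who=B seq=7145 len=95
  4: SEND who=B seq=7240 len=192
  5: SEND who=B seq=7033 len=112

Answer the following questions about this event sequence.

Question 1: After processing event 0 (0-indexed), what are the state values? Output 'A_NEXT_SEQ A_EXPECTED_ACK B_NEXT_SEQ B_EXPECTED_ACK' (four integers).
After event 0: A_seq=1200 A_ack=7000 B_seq=7000 B_ack=1200

1200 7000 7000 1200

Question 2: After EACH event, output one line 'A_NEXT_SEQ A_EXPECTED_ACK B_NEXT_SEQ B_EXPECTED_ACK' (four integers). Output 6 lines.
1200 7000 7000 1200
1200 7033 7033 1200
1200 7033 7145 1200
1200 7033 7240 1200
1200 7033 7432 1200
1200 7432 7432 1200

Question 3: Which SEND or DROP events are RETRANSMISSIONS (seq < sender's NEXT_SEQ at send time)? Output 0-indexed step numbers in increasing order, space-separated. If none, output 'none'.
Answer: 5

Derivation:
Step 0: SEND seq=1000 -> fresh
Step 1: SEND seq=7000 -> fresh
Step 2: DROP seq=7033 -> fresh
Step 3: SEND seq=7145 -> fresh
Step 4: SEND seq=7240 -> fresh
Step 5: SEND seq=7033 -> retransmit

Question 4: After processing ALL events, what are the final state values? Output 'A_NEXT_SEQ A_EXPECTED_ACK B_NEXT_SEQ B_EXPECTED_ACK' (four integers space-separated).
After event 0: A_seq=1200 A_ack=7000 B_seq=7000 B_ack=1200
After event 1: A_seq=1200 A_ack=7033 B_seq=7033 B_ack=1200
After event 2: A_seq=1200 A_ack=7033 B_seq=7145 B_ack=1200
After event 3: A_seq=1200 A_ack=7033 B_seq=7240 B_ack=1200
After event 4: A_seq=1200 A_ack=7033 B_seq=7432 B_ack=1200
After event 5: A_seq=1200 A_ack=7432 B_seq=7432 B_ack=1200

Answer: 1200 7432 7432 1200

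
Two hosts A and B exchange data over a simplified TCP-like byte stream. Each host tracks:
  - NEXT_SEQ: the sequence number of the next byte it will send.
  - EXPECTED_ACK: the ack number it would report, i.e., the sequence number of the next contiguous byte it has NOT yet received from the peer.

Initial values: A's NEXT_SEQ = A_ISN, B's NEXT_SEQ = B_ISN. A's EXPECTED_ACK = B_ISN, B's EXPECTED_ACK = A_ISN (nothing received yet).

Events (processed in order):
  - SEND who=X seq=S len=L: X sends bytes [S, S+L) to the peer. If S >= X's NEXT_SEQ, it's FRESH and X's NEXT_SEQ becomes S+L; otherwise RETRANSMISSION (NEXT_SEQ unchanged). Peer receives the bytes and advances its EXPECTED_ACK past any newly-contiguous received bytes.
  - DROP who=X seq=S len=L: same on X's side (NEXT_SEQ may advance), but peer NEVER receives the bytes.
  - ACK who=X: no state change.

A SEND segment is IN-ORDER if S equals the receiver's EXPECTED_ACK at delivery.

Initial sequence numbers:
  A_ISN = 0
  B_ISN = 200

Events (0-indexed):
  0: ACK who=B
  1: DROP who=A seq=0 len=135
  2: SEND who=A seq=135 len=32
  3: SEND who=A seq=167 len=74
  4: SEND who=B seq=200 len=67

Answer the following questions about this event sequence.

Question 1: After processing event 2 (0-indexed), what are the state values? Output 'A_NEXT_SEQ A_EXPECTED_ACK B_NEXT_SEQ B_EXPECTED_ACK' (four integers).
After event 0: A_seq=0 A_ack=200 B_seq=200 B_ack=0
After event 1: A_seq=135 A_ack=200 B_seq=200 B_ack=0
After event 2: A_seq=167 A_ack=200 B_seq=200 B_ack=0

167 200 200 0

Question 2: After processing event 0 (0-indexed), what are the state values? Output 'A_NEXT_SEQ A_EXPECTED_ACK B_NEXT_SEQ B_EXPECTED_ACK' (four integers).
After event 0: A_seq=0 A_ack=200 B_seq=200 B_ack=0

0 200 200 0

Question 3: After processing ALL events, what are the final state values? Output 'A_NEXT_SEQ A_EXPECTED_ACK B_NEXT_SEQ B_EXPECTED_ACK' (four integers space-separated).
After event 0: A_seq=0 A_ack=200 B_seq=200 B_ack=0
After event 1: A_seq=135 A_ack=200 B_seq=200 B_ack=0
After event 2: A_seq=167 A_ack=200 B_seq=200 B_ack=0
After event 3: A_seq=241 A_ack=200 B_seq=200 B_ack=0
After event 4: A_seq=241 A_ack=267 B_seq=267 B_ack=0

Answer: 241 267 267 0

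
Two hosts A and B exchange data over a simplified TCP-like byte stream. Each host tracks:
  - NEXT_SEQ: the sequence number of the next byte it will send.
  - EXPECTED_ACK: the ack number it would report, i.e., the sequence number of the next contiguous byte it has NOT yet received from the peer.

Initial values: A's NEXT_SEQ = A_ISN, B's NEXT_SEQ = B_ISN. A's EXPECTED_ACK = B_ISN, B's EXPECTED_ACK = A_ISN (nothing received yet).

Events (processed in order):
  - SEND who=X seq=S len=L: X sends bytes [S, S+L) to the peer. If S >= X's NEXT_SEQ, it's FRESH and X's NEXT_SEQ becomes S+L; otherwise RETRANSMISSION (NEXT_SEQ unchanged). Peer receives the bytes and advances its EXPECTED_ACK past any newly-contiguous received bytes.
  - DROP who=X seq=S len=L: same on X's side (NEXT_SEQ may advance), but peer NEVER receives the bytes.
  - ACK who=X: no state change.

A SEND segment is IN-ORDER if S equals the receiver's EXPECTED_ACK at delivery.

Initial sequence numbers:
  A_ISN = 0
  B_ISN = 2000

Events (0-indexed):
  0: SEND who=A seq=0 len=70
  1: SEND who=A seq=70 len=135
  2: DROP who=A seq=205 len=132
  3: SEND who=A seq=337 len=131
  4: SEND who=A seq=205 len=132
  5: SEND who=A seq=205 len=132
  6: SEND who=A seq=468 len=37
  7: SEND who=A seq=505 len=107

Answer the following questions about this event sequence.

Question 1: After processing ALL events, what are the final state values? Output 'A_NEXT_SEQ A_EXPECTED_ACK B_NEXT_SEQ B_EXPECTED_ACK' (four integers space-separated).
After event 0: A_seq=70 A_ack=2000 B_seq=2000 B_ack=70
After event 1: A_seq=205 A_ack=2000 B_seq=2000 B_ack=205
After event 2: A_seq=337 A_ack=2000 B_seq=2000 B_ack=205
After event 3: A_seq=468 A_ack=2000 B_seq=2000 B_ack=205
After event 4: A_seq=468 A_ack=2000 B_seq=2000 B_ack=468
After event 5: A_seq=468 A_ack=2000 B_seq=2000 B_ack=468
After event 6: A_seq=505 A_ack=2000 B_seq=2000 B_ack=505
After event 7: A_seq=612 A_ack=2000 B_seq=2000 B_ack=612

Answer: 612 2000 2000 612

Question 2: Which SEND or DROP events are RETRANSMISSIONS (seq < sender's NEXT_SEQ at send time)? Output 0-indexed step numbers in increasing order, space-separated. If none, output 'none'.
Answer: 4 5

Derivation:
Step 0: SEND seq=0 -> fresh
Step 1: SEND seq=70 -> fresh
Step 2: DROP seq=205 -> fresh
Step 3: SEND seq=337 -> fresh
Step 4: SEND seq=205 -> retransmit
Step 5: SEND seq=205 -> retransmit
Step 6: SEND seq=468 -> fresh
Step 7: SEND seq=505 -> fresh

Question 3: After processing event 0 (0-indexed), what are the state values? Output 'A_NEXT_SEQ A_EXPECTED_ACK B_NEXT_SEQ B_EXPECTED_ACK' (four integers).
After event 0: A_seq=70 A_ack=2000 B_seq=2000 B_ack=70

70 2000 2000 70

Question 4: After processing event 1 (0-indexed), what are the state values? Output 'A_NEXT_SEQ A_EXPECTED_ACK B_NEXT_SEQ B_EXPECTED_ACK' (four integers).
After event 0: A_seq=70 A_ack=2000 B_seq=2000 B_ack=70
After event 1: A_seq=205 A_ack=2000 B_seq=2000 B_ack=205

205 2000 2000 205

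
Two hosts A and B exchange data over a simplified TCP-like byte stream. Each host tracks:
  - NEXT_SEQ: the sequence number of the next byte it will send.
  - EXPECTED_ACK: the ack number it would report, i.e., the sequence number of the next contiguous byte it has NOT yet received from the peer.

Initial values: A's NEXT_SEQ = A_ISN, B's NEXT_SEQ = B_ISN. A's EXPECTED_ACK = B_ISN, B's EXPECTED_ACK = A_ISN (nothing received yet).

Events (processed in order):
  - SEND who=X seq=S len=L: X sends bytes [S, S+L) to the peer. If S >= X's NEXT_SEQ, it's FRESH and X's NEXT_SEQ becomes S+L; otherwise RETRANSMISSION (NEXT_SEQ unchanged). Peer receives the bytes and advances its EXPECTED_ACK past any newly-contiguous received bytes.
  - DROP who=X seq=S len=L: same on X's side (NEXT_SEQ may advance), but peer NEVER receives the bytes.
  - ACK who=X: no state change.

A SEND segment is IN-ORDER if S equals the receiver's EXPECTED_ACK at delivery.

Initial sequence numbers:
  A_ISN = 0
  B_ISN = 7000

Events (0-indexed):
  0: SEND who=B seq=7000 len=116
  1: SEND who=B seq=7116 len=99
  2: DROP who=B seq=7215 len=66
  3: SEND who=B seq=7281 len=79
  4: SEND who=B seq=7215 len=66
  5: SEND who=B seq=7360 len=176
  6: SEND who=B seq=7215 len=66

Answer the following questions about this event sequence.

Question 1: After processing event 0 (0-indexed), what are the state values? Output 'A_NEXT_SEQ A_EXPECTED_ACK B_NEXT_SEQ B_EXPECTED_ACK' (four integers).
After event 0: A_seq=0 A_ack=7116 B_seq=7116 B_ack=0

0 7116 7116 0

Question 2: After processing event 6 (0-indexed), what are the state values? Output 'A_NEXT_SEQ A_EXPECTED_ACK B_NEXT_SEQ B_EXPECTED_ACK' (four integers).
After event 0: A_seq=0 A_ack=7116 B_seq=7116 B_ack=0
After event 1: A_seq=0 A_ack=7215 B_seq=7215 B_ack=0
After event 2: A_seq=0 A_ack=7215 B_seq=7281 B_ack=0
After event 3: A_seq=0 A_ack=7215 B_seq=7360 B_ack=0
After event 4: A_seq=0 A_ack=7360 B_seq=7360 B_ack=0
After event 5: A_seq=0 A_ack=7536 B_seq=7536 B_ack=0
After event 6: A_seq=0 A_ack=7536 B_seq=7536 B_ack=0

0 7536 7536 0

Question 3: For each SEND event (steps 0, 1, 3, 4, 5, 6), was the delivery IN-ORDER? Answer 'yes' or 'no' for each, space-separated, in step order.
Step 0: SEND seq=7000 -> in-order
Step 1: SEND seq=7116 -> in-order
Step 3: SEND seq=7281 -> out-of-order
Step 4: SEND seq=7215 -> in-order
Step 5: SEND seq=7360 -> in-order
Step 6: SEND seq=7215 -> out-of-order

Answer: yes yes no yes yes no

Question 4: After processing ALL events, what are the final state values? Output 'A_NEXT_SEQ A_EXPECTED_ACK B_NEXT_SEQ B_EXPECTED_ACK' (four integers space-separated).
Answer: 0 7536 7536 0

Derivation:
After event 0: A_seq=0 A_ack=7116 B_seq=7116 B_ack=0
After event 1: A_seq=0 A_ack=7215 B_seq=7215 B_ack=0
After event 2: A_seq=0 A_ack=7215 B_seq=7281 B_ack=0
After event 3: A_seq=0 A_ack=7215 B_seq=7360 B_ack=0
After event 4: A_seq=0 A_ack=7360 B_seq=7360 B_ack=0
After event 5: A_seq=0 A_ack=7536 B_seq=7536 B_ack=0
After event 6: A_seq=0 A_ack=7536 B_seq=7536 B_ack=0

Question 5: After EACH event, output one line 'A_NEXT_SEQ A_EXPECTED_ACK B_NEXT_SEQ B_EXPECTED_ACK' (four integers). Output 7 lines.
0 7116 7116 0
0 7215 7215 0
0 7215 7281 0
0 7215 7360 0
0 7360 7360 0
0 7536 7536 0
0 7536 7536 0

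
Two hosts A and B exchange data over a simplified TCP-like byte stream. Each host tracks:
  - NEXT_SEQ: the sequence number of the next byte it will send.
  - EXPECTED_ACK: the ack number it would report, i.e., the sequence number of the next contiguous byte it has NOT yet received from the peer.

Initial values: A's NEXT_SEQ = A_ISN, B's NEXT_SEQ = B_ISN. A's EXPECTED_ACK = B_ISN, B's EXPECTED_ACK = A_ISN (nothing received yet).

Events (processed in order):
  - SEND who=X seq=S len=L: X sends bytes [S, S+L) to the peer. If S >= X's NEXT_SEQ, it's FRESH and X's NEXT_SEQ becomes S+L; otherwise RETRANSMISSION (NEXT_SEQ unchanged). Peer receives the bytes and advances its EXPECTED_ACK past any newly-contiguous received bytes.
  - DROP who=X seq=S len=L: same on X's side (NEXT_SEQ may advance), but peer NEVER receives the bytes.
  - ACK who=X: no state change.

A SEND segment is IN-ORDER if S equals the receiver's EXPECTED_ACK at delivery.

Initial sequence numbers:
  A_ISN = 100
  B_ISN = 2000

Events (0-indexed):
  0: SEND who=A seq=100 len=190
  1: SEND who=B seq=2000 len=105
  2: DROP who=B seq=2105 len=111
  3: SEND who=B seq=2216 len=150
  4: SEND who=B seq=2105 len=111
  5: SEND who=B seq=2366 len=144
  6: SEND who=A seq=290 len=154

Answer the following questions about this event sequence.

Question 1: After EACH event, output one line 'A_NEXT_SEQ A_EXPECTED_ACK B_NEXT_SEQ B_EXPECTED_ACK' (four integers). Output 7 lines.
290 2000 2000 290
290 2105 2105 290
290 2105 2216 290
290 2105 2366 290
290 2366 2366 290
290 2510 2510 290
444 2510 2510 444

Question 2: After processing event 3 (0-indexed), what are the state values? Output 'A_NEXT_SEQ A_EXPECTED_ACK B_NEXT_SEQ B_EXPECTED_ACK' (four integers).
After event 0: A_seq=290 A_ack=2000 B_seq=2000 B_ack=290
After event 1: A_seq=290 A_ack=2105 B_seq=2105 B_ack=290
After event 2: A_seq=290 A_ack=2105 B_seq=2216 B_ack=290
After event 3: A_seq=290 A_ack=2105 B_seq=2366 B_ack=290

290 2105 2366 290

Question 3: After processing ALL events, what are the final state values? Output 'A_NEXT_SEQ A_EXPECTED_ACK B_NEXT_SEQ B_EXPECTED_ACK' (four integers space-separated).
After event 0: A_seq=290 A_ack=2000 B_seq=2000 B_ack=290
After event 1: A_seq=290 A_ack=2105 B_seq=2105 B_ack=290
After event 2: A_seq=290 A_ack=2105 B_seq=2216 B_ack=290
After event 3: A_seq=290 A_ack=2105 B_seq=2366 B_ack=290
After event 4: A_seq=290 A_ack=2366 B_seq=2366 B_ack=290
After event 5: A_seq=290 A_ack=2510 B_seq=2510 B_ack=290
After event 6: A_seq=444 A_ack=2510 B_seq=2510 B_ack=444

Answer: 444 2510 2510 444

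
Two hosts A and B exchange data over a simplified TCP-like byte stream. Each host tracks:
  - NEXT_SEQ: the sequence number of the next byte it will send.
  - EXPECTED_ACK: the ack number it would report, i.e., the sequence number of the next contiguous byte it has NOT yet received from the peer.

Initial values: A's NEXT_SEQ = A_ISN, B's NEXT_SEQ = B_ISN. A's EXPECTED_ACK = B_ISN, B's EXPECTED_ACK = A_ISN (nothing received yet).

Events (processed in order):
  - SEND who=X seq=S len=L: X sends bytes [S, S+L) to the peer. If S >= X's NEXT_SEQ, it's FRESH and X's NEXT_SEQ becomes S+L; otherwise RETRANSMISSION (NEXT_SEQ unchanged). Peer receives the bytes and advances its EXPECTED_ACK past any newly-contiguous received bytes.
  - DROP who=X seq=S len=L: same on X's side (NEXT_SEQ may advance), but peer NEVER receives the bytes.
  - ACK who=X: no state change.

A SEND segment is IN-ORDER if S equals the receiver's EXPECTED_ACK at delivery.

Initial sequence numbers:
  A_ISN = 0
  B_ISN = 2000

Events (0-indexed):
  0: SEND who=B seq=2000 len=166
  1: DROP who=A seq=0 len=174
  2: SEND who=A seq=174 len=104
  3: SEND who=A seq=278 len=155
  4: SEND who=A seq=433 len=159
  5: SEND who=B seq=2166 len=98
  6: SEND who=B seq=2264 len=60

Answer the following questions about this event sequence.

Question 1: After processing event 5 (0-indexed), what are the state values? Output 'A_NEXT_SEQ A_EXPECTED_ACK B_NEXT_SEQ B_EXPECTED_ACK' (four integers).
After event 0: A_seq=0 A_ack=2166 B_seq=2166 B_ack=0
After event 1: A_seq=174 A_ack=2166 B_seq=2166 B_ack=0
After event 2: A_seq=278 A_ack=2166 B_seq=2166 B_ack=0
After event 3: A_seq=433 A_ack=2166 B_seq=2166 B_ack=0
After event 4: A_seq=592 A_ack=2166 B_seq=2166 B_ack=0
After event 5: A_seq=592 A_ack=2264 B_seq=2264 B_ack=0

592 2264 2264 0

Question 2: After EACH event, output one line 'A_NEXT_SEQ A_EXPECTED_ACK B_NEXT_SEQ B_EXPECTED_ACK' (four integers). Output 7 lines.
0 2166 2166 0
174 2166 2166 0
278 2166 2166 0
433 2166 2166 0
592 2166 2166 0
592 2264 2264 0
592 2324 2324 0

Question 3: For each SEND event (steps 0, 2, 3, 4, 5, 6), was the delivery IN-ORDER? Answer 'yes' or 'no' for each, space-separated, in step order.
Step 0: SEND seq=2000 -> in-order
Step 2: SEND seq=174 -> out-of-order
Step 3: SEND seq=278 -> out-of-order
Step 4: SEND seq=433 -> out-of-order
Step 5: SEND seq=2166 -> in-order
Step 6: SEND seq=2264 -> in-order

Answer: yes no no no yes yes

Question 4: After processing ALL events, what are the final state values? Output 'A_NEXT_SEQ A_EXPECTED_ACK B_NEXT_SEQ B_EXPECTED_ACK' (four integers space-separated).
After event 0: A_seq=0 A_ack=2166 B_seq=2166 B_ack=0
After event 1: A_seq=174 A_ack=2166 B_seq=2166 B_ack=0
After event 2: A_seq=278 A_ack=2166 B_seq=2166 B_ack=0
After event 3: A_seq=433 A_ack=2166 B_seq=2166 B_ack=0
After event 4: A_seq=592 A_ack=2166 B_seq=2166 B_ack=0
After event 5: A_seq=592 A_ack=2264 B_seq=2264 B_ack=0
After event 6: A_seq=592 A_ack=2324 B_seq=2324 B_ack=0

Answer: 592 2324 2324 0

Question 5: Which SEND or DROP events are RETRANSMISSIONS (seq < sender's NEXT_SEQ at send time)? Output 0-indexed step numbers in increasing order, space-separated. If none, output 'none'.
Step 0: SEND seq=2000 -> fresh
Step 1: DROP seq=0 -> fresh
Step 2: SEND seq=174 -> fresh
Step 3: SEND seq=278 -> fresh
Step 4: SEND seq=433 -> fresh
Step 5: SEND seq=2166 -> fresh
Step 6: SEND seq=2264 -> fresh

Answer: none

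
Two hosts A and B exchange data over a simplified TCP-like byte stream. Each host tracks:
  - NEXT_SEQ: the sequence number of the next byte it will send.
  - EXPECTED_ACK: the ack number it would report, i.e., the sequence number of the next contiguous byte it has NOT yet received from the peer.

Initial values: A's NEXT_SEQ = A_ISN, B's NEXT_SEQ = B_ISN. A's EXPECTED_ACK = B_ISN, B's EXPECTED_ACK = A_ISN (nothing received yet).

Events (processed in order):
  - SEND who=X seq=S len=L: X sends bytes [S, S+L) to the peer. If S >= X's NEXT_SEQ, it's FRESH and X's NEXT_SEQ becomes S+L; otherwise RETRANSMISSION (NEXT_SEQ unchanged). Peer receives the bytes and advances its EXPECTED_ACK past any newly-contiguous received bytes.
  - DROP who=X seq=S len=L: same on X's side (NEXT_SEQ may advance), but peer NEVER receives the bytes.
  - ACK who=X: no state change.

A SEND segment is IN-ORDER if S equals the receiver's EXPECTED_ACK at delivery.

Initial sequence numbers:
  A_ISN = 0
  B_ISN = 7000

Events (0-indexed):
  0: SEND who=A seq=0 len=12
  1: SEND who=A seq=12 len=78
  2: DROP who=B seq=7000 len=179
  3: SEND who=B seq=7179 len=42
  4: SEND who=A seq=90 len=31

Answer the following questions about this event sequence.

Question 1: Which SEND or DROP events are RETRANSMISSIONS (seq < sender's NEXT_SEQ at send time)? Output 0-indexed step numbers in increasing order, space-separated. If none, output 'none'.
Answer: none

Derivation:
Step 0: SEND seq=0 -> fresh
Step 1: SEND seq=12 -> fresh
Step 2: DROP seq=7000 -> fresh
Step 3: SEND seq=7179 -> fresh
Step 4: SEND seq=90 -> fresh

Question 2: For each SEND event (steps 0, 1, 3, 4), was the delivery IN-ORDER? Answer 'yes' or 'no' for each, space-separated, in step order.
Answer: yes yes no yes

Derivation:
Step 0: SEND seq=0 -> in-order
Step 1: SEND seq=12 -> in-order
Step 3: SEND seq=7179 -> out-of-order
Step 4: SEND seq=90 -> in-order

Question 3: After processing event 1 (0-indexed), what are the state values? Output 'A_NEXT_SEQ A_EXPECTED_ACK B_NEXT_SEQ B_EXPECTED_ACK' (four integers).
After event 0: A_seq=12 A_ack=7000 B_seq=7000 B_ack=12
After event 1: A_seq=90 A_ack=7000 B_seq=7000 B_ack=90

90 7000 7000 90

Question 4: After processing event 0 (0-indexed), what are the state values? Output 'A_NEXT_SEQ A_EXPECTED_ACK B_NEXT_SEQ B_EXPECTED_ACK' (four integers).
After event 0: A_seq=12 A_ack=7000 B_seq=7000 B_ack=12

12 7000 7000 12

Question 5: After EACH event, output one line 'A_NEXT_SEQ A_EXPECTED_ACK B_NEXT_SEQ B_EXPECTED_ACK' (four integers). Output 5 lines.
12 7000 7000 12
90 7000 7000 90
90 7000 7179 90
90 7000 7221 90
121 7000 7221 121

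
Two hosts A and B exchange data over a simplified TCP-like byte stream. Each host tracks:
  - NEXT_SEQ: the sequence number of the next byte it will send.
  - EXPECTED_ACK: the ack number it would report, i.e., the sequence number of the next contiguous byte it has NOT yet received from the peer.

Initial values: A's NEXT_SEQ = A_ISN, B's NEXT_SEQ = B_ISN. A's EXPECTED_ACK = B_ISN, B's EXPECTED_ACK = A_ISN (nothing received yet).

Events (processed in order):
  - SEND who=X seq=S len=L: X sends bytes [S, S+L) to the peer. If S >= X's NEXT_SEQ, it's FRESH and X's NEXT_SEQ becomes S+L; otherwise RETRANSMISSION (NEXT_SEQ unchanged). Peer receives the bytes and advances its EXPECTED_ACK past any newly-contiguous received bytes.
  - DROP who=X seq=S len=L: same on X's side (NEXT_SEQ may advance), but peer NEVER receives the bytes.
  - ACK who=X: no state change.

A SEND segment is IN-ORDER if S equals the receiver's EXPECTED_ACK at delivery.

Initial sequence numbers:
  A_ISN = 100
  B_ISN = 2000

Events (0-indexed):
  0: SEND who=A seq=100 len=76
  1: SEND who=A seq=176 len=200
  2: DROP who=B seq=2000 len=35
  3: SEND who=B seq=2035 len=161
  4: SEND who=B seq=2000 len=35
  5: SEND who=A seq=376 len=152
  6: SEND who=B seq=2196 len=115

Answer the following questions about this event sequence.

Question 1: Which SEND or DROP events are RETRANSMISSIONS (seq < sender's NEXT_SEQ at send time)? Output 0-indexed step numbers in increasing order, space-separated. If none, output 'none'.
Answer: 4

Derivation:
Step 0: SEND seq=100 -> fresh
Step 1: SEND seq=176 -> fresh
Step 2: DROP seq=2000 -> fresh
Step 3: SEND seq=2035 -> fresh
Step 4: SEND seq=2000 -> retransmit
Step 5: SEND seq=376 -> fresh
Step 6: SEND seq=2196 -> fresh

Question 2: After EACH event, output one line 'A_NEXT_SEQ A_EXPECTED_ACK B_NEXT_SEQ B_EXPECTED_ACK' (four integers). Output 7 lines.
176 2000 2000 176
376 2000 2000 376
376 2000 2035 376
376 2000 2196 376
376 2196 2196 376
528 2196 2196 528
528 2311 2311 528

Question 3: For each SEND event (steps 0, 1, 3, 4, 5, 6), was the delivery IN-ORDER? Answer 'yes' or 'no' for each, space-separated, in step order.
Answer: yes yes no yes yes yes

Derivation:
Step 0: SEND seq=100 -> in-order
Step 1: SEND seq=176 -> in-order
Step 3: SEND seq=2035 -> out-of-order
Step 4: SEND seq=2000 -> in-order
Step 5: SEND seq=376 -> in-order
Step 6: SEND seq=2196 -> in-order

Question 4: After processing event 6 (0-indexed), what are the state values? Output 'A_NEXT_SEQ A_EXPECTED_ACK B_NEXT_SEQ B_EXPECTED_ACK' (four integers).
After event 0: A_seq=176 A_ack=2000 B_seq=2000 B_ack=176
After event 1: A_seq=376 A_ack=2000 B_seq=2000 B_ack=376
After event 2: A_seq=376 A_ack=2000 B_seq=2035 B_ack=376
After event 3: A_seq=376 A_ack=2000 B_seq=2196 B_ack=376
After event 4: A_seq=376 A_ack=2196 B_seq=2196 B_ack=376
After event 5: A_seq=528 A_ack=2196 B_seq=2196 B_ack=528
After event 6: A_seq=528 A_ack=2311 B_seq=2311 B_ack=528

528 2311 2311 528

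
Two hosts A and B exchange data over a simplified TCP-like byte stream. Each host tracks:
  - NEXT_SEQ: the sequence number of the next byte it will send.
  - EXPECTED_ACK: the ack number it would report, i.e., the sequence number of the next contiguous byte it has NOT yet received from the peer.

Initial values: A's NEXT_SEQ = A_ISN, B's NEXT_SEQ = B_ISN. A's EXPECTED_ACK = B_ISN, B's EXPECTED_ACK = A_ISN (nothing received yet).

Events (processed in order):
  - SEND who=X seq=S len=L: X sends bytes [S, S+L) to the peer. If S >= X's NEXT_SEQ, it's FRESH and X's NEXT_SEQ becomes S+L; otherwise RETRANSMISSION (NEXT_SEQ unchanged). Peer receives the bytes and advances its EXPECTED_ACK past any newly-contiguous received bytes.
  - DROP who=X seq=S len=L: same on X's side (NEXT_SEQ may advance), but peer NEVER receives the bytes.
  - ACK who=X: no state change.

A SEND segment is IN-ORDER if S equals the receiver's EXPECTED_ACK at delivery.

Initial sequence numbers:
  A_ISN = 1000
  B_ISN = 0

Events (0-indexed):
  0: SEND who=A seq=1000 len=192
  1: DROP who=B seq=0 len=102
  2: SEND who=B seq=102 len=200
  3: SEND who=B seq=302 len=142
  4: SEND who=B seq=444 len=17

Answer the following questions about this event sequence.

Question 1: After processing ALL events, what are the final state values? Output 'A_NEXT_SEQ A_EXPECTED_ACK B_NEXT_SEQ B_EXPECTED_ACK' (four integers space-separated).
After event 0: A_seq=1192 A_ack=0 B_seq=0 B_ack=1192
After event 1: A_seq=1192 A_ack=0 B_seq=102 B_ack=1192
After event 2: A_seq=1192 A_ack=0 B_seq=302 B_ack=1192
After event 3: A_seq=1192 A_ack=0 B_seq=444 B_ack=1192
After event 4: A_seq=1192 A_ack=0 B_seq=461 B_ack=1192

Answer: 1192 0 461 1192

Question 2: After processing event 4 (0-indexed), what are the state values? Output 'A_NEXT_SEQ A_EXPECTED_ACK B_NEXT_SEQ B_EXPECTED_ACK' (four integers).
After event 0: A_seq=1192 A_ack=0 B_seq=0 B_ack=1192
After event 1: A_seq=1192 A_ack=0 B_seq=102 B_ack=1192
After event 2: A_seq=1192 A_ack=0 B_seq=302 B_ack=1192
After event 3: A_seq=1192 A_ack=0 B_seq=444 B_ack=1192
After event 4: A_seq=1192 A_ack=0 B_seq=461 B_ack=1192

1192 0 461 1192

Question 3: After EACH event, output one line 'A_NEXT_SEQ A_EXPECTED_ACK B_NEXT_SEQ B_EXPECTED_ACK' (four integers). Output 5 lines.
1192 0 0 1192
1192 0 102 1192
1192 0 302 1192
1192 0 444 1192
1192 0 461 1192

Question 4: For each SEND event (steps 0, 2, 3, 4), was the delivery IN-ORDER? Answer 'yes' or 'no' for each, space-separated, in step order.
Step 0: SEND seq=1000 -> in-order
Step 2: SEND seq=102 -> out-of-order
Step 3: SEND seq=302 -> out-of-order
Step 4: SEND seq=444 -> out-of-order

Answer: yes no no no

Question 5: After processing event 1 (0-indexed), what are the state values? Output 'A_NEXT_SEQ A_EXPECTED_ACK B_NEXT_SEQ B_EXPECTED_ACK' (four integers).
After event 0: A_seq=1192 A_ack=0 B_seq=0 B_ack=1192
After event 1: A_seq=1192 A_ack=0 B_seq=102 B_ack=1192

1192 0 102 1192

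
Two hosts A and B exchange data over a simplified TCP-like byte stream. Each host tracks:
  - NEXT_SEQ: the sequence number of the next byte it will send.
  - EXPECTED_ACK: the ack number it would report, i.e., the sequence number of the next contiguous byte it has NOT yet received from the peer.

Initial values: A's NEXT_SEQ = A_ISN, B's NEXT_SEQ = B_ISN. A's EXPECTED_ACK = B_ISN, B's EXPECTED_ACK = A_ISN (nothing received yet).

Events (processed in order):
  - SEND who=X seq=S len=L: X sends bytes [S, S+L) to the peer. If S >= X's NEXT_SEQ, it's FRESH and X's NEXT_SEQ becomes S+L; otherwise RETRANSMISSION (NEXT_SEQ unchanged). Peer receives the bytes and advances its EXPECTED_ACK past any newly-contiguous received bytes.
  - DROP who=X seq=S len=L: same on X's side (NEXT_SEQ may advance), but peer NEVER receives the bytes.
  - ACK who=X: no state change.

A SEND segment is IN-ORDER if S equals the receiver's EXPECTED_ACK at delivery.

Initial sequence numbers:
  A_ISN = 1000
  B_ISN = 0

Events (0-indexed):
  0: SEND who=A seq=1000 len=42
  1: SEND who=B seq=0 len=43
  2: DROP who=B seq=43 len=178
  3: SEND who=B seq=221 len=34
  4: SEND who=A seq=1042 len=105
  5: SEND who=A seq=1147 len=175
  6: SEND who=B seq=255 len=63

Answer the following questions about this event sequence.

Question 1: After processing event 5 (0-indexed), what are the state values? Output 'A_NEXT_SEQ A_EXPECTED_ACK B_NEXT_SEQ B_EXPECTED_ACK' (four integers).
After event 0: A_seq=1042 A_ack=0 B_seq=0 B_ack=1042
After event 1: A_seq=1042 A_ack=43 B_seq=43 B_ack=1042
After event 2: A_seq=1042 A_ack=43 B_seq=221 B_ack=1042
After event 3: A_seq=1042 A_ack=43 B_seq=255 B_ack=1042
After event 4: A_seq=1147 A_ack=43 B_seq=255 B_ack=1147
After event 5: A_seq=1322 A_ack=43 B_seq=255 B_ack=1322

1322 43 255 1322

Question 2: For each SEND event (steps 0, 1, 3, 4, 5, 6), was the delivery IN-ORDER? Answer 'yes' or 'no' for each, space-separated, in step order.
Answer: yes yes no yes yes no

Derivation:
Step 0: SEND seq=1000 -> in-order
Step 1: SEND seq=0 -> in-order
Step 3: SEND seq=221 -> out-of-order
Step 4: SEND seq=1042 -> in-order
Step 5: SEND seq=1147 -> in-order
Step 6: SEND seq=255 -> out-of-order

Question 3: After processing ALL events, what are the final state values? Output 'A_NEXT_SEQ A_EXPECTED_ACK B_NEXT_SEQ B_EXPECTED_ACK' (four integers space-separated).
After event 0: A_seq=1042 A_ack=0 B_seq=0 B_ack=1042
After event 1: A_seq=1042 A_ack=43 B_seq=43 B_ack=1042
After event 2: A_seq=1042 A_ack=43 B_seq=221 B_ack=1042
After event 3: A_seq=1042 A_ack=43 B_seq=255 B_ack=1042
After event 4: A_seq=1147 A_ack=43 B_seq=255 B_ack=1147
After event 5: A_seq=1322 A_ack=43 B_seq=255 B_ack=1322
After event 6: A_seq=1322 A_ack=43 B_seq=318 B_ack=1322

Answer: 1322 43 318 1322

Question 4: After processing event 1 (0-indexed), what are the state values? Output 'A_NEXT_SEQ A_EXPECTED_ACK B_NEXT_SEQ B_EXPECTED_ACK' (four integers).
After event 0: A_seq=1042 A_ack=0 B_seq=0 B_ack=1042
After event 1: A_seq=1042 A_ack=43 B_seq=43 B_ack=1042

1042 43 43 1042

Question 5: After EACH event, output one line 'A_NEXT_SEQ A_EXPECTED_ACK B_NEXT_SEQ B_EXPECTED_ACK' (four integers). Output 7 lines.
1042 0 0 1042
1042 43 43 1042
1042 43 221 1042
1042 43 255 1042
1147 43 255 1147
1322 43 255 1322
1322 43 318 1322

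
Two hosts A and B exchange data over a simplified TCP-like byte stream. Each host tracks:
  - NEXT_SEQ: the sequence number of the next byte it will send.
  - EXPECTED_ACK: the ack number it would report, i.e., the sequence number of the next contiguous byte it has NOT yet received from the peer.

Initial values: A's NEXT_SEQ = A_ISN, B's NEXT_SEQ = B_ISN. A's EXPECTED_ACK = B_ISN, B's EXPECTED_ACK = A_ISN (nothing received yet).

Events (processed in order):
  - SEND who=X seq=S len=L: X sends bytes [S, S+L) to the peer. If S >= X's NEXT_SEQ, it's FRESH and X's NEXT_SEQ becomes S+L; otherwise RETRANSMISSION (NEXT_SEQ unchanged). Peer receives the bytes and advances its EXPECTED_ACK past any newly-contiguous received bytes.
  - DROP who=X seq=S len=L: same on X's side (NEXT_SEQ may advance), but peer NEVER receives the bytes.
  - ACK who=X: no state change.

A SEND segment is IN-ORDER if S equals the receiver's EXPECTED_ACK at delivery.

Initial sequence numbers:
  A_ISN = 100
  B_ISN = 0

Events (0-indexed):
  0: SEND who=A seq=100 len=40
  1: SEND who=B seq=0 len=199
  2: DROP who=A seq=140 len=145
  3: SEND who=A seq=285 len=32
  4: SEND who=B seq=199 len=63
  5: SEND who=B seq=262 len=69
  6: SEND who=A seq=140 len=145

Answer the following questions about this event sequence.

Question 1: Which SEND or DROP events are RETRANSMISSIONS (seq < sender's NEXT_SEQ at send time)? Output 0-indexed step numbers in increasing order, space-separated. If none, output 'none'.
Step 0: SEND seq=100 -> fresh
Step 1: SEND seq=0 -> fresh
Step 2: DROP seq=140 -> fresh
Step 3: SEND seq=285 -> fresh
Step 4: SEND seq=199 -> fresh
Step 5: SEND seq=262 -> fresh
Step 6: SEND seq=140 -> retransmit

Answer: 6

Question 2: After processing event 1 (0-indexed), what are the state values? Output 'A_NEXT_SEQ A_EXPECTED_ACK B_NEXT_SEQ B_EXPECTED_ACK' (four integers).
After event 0: A_seq=140 A_ack=0 B_seq=0 B_ack=140
After event 1: A_seq=140 A_ack=199 B_seq=199 B_ack=140

140 199 199 140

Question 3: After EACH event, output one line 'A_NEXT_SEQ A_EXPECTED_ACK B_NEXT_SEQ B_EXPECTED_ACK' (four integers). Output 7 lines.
140 0 0 140
140 199 199 140
285 199 199 140
317 199 199 140
317 262 262 140
317 331 331 140
317 331 331 317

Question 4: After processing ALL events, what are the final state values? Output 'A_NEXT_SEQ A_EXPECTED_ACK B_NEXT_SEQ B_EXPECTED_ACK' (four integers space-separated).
Answer: 317 331 331 317

Derivation:
After event 0: A_seq=140 A_ack=0 B_seq=0 B_ack=140
After event 1: A_seq=140 A_ack=199 B_seq=199 B_ack=140
After event 2: A_seq=285 A_ack=199 B_seq=199 B_ack=140
After event 3: A_seq=317 A_ack=199 B_seq=199 B_ack=140
After event 4: A_seq=317 A_ack=262 B_seq=262 B_ack=140
After event 5: A_seq=317 A_ack=331 B_seq=331 B_ack=140
After event 6: A_seq=317 A_ack=331 B_seq=331 B_ack=317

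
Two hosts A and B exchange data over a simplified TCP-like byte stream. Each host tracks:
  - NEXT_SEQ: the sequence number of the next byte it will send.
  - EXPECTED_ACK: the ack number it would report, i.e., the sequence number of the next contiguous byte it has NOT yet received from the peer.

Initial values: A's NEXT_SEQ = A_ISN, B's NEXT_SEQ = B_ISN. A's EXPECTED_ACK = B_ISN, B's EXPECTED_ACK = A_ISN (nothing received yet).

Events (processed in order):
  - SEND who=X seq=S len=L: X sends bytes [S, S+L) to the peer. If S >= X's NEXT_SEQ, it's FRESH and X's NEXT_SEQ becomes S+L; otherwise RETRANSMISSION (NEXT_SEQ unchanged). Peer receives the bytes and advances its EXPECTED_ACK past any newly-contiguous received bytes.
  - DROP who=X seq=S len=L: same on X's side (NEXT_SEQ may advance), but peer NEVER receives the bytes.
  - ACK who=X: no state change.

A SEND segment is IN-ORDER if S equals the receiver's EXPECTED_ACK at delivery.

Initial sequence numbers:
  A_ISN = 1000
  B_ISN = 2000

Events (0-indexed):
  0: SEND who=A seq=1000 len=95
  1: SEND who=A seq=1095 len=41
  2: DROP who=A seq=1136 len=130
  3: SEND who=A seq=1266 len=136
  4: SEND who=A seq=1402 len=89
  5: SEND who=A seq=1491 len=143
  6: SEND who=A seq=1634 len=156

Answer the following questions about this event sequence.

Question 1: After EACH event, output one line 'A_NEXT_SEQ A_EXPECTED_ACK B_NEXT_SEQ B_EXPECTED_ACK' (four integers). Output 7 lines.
1095 2000 2000 1095
1136 2000 2000 1136
1266 2000 2000 1136
1402 2000 2000 1136
1491 2000 2000 1136
1634 2000 2000 1136
1790 2000 2000 1136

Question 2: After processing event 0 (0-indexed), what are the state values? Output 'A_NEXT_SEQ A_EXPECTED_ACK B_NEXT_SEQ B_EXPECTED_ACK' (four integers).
After event 0: A_seq=1095 A_ack=2000 B_seq=2000 B_ack=1095

1095 2000 2000 1095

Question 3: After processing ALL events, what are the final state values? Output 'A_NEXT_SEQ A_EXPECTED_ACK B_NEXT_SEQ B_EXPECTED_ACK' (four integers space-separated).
After event 0: A_seq=1095 A_ack=2000 B_seq=2000 B_ack=1095
After event 1: A_seq=1136 A_ack=2000 B_seq=2000 B_ack=1136
After event 2: A_seq=1266 A_ack=2000 B_seq=2000 B_ack=1136
After event 3: A_seq=1402 A_ack=2000 B_seq=2000 B_ack=1136
After event 4: A_seq=1491 A_ack=2000 B_seq=2000 B_ack=1136
After event 5: A_seq=1634 A_ack=2000 B_seq=2000 B_ack=1136
After event 6: A_seq=1790 A_ack=2000 B_seq=2000 B_ack=1136

Answer: 1790 2000 2000 1136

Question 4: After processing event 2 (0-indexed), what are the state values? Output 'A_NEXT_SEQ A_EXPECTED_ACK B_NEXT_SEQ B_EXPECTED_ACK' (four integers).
After event 0: A_seq=1095 A_ack=2000 B_seq=2000 B_ack=1095
After event 1: A_seq=1136 A_ack=2000 B_seq=2000 B_ack=1136
After event 2: A_seq=1266 A_ack=2000 B_seq=2000 B_ack=1136

1266 2000 2000 1136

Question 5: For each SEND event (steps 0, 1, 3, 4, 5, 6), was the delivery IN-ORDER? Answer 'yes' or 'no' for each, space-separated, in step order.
Step 0: SEND seq=1000 -> in-order
Step 1: SEND seq=1095 -> in-order
Step 3: SEND seq=1266 -> out-of-order
Step 4: SEND seq=1402 -> out-of-order
Step 5: SEND seq=1491 -> out-of-order
Step 6: SEND seq=1634 -> out-of-order

Answer: yes yes no no no no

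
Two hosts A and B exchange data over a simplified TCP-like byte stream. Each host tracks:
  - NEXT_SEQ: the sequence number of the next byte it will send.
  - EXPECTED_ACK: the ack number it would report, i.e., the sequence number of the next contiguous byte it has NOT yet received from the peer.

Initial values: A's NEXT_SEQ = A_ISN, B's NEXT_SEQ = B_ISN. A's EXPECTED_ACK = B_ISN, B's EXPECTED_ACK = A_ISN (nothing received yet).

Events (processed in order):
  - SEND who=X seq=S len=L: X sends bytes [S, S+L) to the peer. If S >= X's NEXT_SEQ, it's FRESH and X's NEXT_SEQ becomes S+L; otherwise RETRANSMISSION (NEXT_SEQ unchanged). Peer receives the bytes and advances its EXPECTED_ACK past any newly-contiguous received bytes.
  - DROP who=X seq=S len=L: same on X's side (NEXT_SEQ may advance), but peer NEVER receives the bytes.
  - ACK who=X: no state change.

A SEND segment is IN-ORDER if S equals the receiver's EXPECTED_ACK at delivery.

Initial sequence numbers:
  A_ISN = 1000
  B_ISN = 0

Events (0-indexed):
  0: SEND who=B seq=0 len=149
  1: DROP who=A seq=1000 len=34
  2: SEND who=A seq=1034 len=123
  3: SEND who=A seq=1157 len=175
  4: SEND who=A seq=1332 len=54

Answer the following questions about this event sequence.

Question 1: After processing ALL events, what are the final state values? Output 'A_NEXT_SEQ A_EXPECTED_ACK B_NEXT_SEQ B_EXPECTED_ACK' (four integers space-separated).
After event 0: A_seq=1000 A_ack=149 B_seq=149 B_ack=1000
After event 1: A_seq=1034 A_ack=149 B_seq=149 B_ack=1000
After event 2: A_seq=1157 A_ack=149 B_seq=149 B_ack=1000
After event 3: A_seq=1332 A_ack=149 B_seq=149 B_ack=1000
After event 4: A_seq=1386 A_ack=149 B_seq=149 B_ack=1000

Answer: 1386 149 149 1000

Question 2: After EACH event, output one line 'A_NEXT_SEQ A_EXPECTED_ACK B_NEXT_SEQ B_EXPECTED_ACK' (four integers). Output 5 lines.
1000 149 149 1000
1034 149 149 1000
1157 149 149 1000
1332 149 149 1000
1386 149 149 1000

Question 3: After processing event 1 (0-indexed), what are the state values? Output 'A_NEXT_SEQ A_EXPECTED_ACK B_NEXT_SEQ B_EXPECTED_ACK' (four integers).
After event 0: A_seq=1000 A_ack=149 B_seq=149 B_ack=1000
After event 1: A_seq=1034 A_ack=149 B_seq=149 B_ack=1000

1034 149 149 1000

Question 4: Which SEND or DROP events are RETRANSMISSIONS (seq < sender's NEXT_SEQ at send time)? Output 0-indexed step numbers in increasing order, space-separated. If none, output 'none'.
Step 0: SEND seq=0 -> fresh
Step 1: DROP seq=1000 -> fresh
Step 2: SEND seq=1034 -> fresh
Step 3: SEND seq=1157 -> fresh
Step 4: SEND seq=1332 -> fresh

Answer: none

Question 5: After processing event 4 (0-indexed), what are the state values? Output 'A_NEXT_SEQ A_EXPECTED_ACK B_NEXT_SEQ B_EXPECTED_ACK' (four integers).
After event 0: A_seq=1000 A_ack=149 B_seq=149 B_ack=1000
After event 1: A_seq=1034 A_ack=149 B_seq=149 B_ack=1000
After event 2: A_seq=1157 A_ack=149 B_seq=149 B_ack=1000
After event 3: A_seq=1332 A_ack=149 B_seq=149 B_ack=1000
After event 4: A_seq=1386 A_ack=149 B_seq=149 B_ack=1000

1386 149 149 1000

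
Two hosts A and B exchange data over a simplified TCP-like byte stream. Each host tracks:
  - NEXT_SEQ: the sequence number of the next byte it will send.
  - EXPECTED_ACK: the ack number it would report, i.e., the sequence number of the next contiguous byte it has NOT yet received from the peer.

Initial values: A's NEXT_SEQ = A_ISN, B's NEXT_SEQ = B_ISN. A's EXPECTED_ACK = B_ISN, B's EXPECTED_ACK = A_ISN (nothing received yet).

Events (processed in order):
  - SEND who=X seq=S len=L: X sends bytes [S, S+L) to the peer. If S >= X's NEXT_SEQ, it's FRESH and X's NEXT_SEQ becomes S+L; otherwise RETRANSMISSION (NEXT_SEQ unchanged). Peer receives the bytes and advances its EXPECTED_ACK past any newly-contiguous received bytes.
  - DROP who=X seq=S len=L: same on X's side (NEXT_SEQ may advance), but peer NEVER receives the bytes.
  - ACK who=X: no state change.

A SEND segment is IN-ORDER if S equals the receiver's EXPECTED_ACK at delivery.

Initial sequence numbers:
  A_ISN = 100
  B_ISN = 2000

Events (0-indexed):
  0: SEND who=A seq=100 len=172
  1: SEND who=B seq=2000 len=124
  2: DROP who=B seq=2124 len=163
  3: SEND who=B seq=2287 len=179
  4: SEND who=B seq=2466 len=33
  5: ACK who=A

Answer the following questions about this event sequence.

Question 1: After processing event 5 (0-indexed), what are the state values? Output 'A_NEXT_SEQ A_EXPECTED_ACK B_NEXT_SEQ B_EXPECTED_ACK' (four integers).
After event 0: A_seq=272 A_ack=2000 B_seq=2000 B_ack=272
After event 1: A_seq=272 A_ack=2124 B_seq=2124 B_ack=272
After event 2: A_seq=272 A_ack=2124 B_seq=2287 B_ack=272
After event 3: A_seq=272 A_ack=2124 B_seq=2466 B_ack=272
After event 4: A_seq=272 A_ack=2124 B_seq=2499 B_ack=272
After event 5: A_seq=272 A_ack=2124 B_seq=2499 B_ack=272

272 2124 2499 272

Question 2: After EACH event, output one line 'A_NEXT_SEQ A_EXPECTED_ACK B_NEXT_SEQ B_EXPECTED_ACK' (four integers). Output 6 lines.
272 2000 2000 272
272 2124 2124 272
272 2124 2287 272
272 2124 2466 272
272 2124 2499 272
272 2124 2499 272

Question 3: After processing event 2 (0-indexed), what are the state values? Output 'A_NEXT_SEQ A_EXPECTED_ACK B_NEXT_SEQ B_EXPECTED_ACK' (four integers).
After event 0: A_seq=272 A_ack=2000 B_seq=2000 B_ack=272
After event 1: A_seq=272 A_ack=2124 B_seq=2124 B_ack=272
After event 2: A_seq=272 A_ack=2124 B_seq=2287 B_ack=272

272 2124 2287 272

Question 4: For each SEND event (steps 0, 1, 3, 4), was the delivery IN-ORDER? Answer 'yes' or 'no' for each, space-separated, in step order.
Step 0: SEND seq=100 -> in-order
Step 1: SEND seq=2000 -> in-order
Step 3: SEND seq=2287 -> out-of-order
Step 4: SEND seq=2466 -> out-of-order

Answer: yes yes no no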